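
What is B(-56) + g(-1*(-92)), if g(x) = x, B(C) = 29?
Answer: 121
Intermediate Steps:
B(-56) + g(-1*(-92)) = 29 - 1*(-92) = 29 + 92 = 121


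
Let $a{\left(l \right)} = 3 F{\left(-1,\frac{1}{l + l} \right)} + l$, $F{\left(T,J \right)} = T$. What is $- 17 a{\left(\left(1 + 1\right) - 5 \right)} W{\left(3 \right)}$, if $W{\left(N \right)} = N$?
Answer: $306$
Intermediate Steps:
$a{\left(l \right)} = -3 + l$ ($a{\left(l \right)} = 3 \left(-1\right) + l = -3 + l$)
$- 17 a{\left(\left(1 + 1\right) - 5 \right)} W{\left(3 \right)} = - 17 \left(-3 + \left(\left(1 + 1\right) - 5\right)\right) 3 = - 17 \left(-3 + \left(2 - 5\right)\right) 3 = - 17 \left(-3 - 3\right) 3 = \left(-17\right) \left(-6\right) 3 = 102 \cdot 3 = 306$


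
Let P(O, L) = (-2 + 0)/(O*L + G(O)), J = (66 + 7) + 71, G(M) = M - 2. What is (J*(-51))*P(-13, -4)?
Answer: 14688/37 ≈ 396.97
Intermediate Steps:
G(M) = -2 + M
J = 144 (J = 73 + 71 = 144)
P(O, L) = -2/(-2 + O + L*O) (P(O, L) = (-2 + 0)/(O*L + (-2 + O)) = -2/(L*O + (-2 + O)) = -2/(-2 + O + L*O))
(J*(-51))*P(-13, -4) = (144*(-51))*(-2/(-2 - 13 - 4*(-13))) = -(-14688)/(-2 - 13 + 52) = -(-14688)/37 = -7344*(-2/37) = 14688/37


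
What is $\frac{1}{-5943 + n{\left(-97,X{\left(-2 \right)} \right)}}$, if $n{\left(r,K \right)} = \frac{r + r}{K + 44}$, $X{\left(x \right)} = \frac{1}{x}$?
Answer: $- \frac{87}{517429} \approx -0.00016814$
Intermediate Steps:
$n{\left(r,K \right)} = \frac{2 r}{44 + K}$
$\frac{1}{-5943 + n{\left(-97,X{\left(-2 \right)} \right)}} = \frac{1}{-5943 + 2 \left(-97\right) \frac{1}{44 + \frac{1}{-2}}} = \frac{1}{-5943 + 2 \left(-97\right) \frac{1}{44 - \frac{1}{2}}} = \frac{1}{-5943 + 2 \left(-97\right) \frac{1}{\frac{87}{2}}} = \frac{1}{-5943 + 2 \left(-97\right) \frac{2}{87}} = \frac{1}{-5943 - \frac{388}{87}} = \frac{1}{- \frac{517429}{87}} = - \frac{87}{517429}$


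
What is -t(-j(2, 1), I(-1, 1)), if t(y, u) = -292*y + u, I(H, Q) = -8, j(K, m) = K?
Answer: -576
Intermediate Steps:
t(y, u) = u - 292*y
-t(-j(2, 1), I(-1, 1)) = -(-8 - (-292)*2) = -(-8 - 292*(-2)) = -(-8 + 584) = -1*576 = -576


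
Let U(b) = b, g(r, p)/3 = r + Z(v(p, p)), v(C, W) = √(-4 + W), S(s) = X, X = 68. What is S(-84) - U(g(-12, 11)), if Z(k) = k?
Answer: 104 - 3*√7 ≈ 96.063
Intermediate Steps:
S(s) = 68
g(r, p) = 3*r + 3*√(-4 + p) (g(r, p) = 3*(r + √(-4 + p)) = 3*r + 3*√(-4 + p))
S(-84) - U(g(-12, 11)) = 68 - (3*(-12) + 3*√(-4 + 11)) = 68 - (-36 + 3*√7) = 68 + (36 - 3*√7) = 104 - 3*√7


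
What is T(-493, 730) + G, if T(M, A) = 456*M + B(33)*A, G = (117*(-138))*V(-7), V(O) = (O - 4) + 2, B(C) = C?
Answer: -55404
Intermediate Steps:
V(O) = -2 + O (V(O) = (-4 + O) + 2 = -2 + O)
G = 145314 (G = (117*(-138))*(-2 - 7) = -16146*(-9) = 145314)
T(M, A) = 33*A + 456*M (T(M, A) = 456*M + 33*A = 33*A + 456*M)
T(-493, 730) + G = (33*730 + 456*(-493)) + 145314 = (24090 - 224808) + 145314 = -200718 + 145314 = -55404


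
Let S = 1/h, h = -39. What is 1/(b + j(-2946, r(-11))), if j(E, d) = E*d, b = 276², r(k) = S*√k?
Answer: 3218436/245170232627 - 6383*I*√11/490340465254 ≈ 1.3127e-5 - 4.3174e-8*I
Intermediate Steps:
S = -1/39 (S = 1/(-39) = -1/39 ≈ -0.025641)
r(k) = -√k/39
b = 76176
1/(b + j(-2946, r(-11))) = 1/(76176 - (-982)*√(-11)/13) = 1/(76176 - (-982)*I*√11/13) = 1/(76176 + 982*I*√11/13)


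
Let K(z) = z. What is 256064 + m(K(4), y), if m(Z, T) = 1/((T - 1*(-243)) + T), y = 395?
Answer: 264514113/1033 ≈ 2.5606e+5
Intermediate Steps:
m(Z, T) = 1/(243 + 2*T) (m(Z, T) = 1/((T + 243) + T) = 1/((243 + T) + T) = 1/(243 + 2*T))
256064 + m(K(4), y) = 256064 + 1/(243 + 2*395) = 256064 + 1/(243 + 790) = 256064 + 1/1033 = 264514113/1033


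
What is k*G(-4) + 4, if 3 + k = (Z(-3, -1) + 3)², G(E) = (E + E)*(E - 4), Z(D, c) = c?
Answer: 68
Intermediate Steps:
G(E) = 2*E*(-4 + E) (G(E) = (2*E)*(-4 + E) = 2*E*(-4 + E))
k = 1 (k = -3 + (-1 + 3)² = -3 + 2² = -3 + 4 = 1)
k*G(-4) + 4 = 1*(2*(-4)*(-4 - 4)) + 4 = 1*(2*(-4)*(-8)) + 4 = 1*64 + 4 = 64 + 4 = 68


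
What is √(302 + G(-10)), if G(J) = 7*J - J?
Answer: 11*√2 ≈ 15.556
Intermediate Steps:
G(J) = 6*J
√(302 + G(-10)) = √(302 + 6*(-10)) = √(302 - 60) = √242 = 11*√2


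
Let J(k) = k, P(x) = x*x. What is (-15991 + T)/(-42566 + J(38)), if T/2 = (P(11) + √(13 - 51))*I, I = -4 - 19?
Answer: 21557/42528 + 23*I*√38/21264 ≈ 0.50689 + 0.0066677*I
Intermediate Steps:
I = -23
P(x) = x²
T = -5566 - 46*I*√38 (T = 2*((11² + √(13 - 51))*(-23)) = 2*((121 + √(-38))*(-23)) = 2*((121 + I*√38)*(-23)) = 2*(-2783 - 23*I*√38) = -5566 - 46*I*√38 ≈ -5566.0 - 283.56*I)
(-15991 + T)/(-42566 + J(38)) = (-15991 + (-5566 - 46*I*√38))/(-42566 + 38) = (-21557 - 46*I*√38)/(-42528) = (-21557 - 46*I*√38)*(-1/42528) = 21557/42528 + 23*I*√38/21264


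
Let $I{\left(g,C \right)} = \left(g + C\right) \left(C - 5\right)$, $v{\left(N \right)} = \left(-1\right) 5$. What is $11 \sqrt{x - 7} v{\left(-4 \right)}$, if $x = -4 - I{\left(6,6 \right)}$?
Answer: $- 55 i \sqrt{23} \approx - 263.77 i$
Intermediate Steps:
$v{\left(N \right)} = -5$
$I{\left(g,C \right)} = \left(-5 + C\right) \left(C + g\right)$ ($I{\left(g,C \right)} = \left(C + g\right) \left(-5 + C\right) = \left(-5 + C\right) \left(C + g\right)$)
$x = -16$ ($x = -4 - \left(6^{2} - 30 - 30 + 6 \cdot 6\right) = -4 - \left(36 - 30 - 30 + 36\right) = -4 - 12 = -16$)
$11 \sqrt{x - 7} v{\left(-4 \right)} = 11 \sqrt{-16 - 7} \left(-5\right) = 11 \sqrt{-23} \left(-5\right) = 11 i \sqrt{23} \left(-5\right) = - 55 i \sqrt{23}$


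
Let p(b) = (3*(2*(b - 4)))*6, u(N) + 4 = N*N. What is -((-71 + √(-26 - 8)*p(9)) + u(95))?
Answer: -8950 - 180*I*√34 ≈ -8950.0 - 1049.6*I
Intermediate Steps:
u(N) = -4 + N² (u(N) = -4 + N*N = -4 + N²)
p(b) = -144 + 36*b (p(b) = (3*(2*(-4 + b)))*6 = (3*(-8 + 2*b))*6 = (-24 + 6*b)*6 = -144 + 36*b)
-((-71 + √(-26 - 8)*p(9)) + u(95)) = -((-71 + √(-26 - 8)*(-144 + 36*9)) + (-4 + 95²)) = -((-71 + √(-34)*(-144 + 324)) + (-4 + 9025)) = -((-71 + (I*√34)*180) + 9021) = -((-71 + 180*I*√34) + 9021) = -(8950 + 180*I*√34) = -8950 - 180*I*√34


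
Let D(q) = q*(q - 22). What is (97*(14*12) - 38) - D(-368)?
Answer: -127262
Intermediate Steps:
D(q) = q*(-22 + q)
(97*(14*12) - 38) - D(-368) = (97*(14*12) - 38) - (-368)*(-22 - 368) = (97*168 - 38) - (-368)*(-390) = (16296 - 38) - 1*143520 = 16258 - 143520 = -127262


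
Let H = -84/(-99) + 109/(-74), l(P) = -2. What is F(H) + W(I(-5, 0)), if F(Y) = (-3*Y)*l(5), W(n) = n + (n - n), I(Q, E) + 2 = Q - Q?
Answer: -2339/407 ≈ -5.7469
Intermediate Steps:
I(Q, E) = -2 (I(Q, E) = -2 + (Q - Q) = -2 + 0 = -2)
W(n) = n (W(n) = n + 0 = n)
H = -1525/2442 (H = -84*(-1/99) + 109*(-1/74) = 28/33 - 109/74 = -1525/2442 ≈ -0.62449)
F(Y) = 6*Y (F(Y) = -3*Y*(-2) = 6*Y)
F(H) + W(I(-5, 0)) = 6*(-1525/2442) - 2 = -1525/407 - 2 = -2339/407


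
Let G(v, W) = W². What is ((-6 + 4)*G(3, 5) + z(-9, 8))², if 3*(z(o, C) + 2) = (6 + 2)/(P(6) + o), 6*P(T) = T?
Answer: 24649/9 ≈ 2738.8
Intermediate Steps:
P(T) = T/6
z(o, C) = -2 + 8/(3*(1 + o)) (z(o, C) = -2 + ((6 + 2)/((⅙)*6 + o))/3 = -2 + (8/(1 + o))/3 = -2 + 8/(3*(1 + o)))
((-6 + 4)*G(3, 5) + z(-9, 8))² = ((-6 + 4)*5² + 2*(1 - 3*(-9))/(3*(1 - 9)))² = (-2*25 + (⅔)*(1 + 27)/(-8))² = (-50 + (⅔)*(-⅛)*28)² = (-50 - 7/3)² = (-157/3)² = 24649/9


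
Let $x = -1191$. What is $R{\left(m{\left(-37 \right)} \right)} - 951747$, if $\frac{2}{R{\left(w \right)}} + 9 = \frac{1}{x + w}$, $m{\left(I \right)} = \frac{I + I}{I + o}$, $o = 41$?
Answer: $- \frac{20722392269}{21773} \approx -9.5175 \cdot 10^{5}$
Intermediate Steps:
$m{\left(I \right)} = \frac{2 I}{41 + I}$ ($m{\left(I \right)} = \frac{I + I}{I + 41} = \frac{2 I}{41 + I}$)
$R{\left(w \right)} = \frac{2}{-9 + \frac{1}{-1191 + w}}$
$R{\left(m{\left(-37 \right)} \right)} - 951747 = \frac{2 \left(1191 - 2 \left(-37\right) \frac{1}{41 - 37}\right)}{-10720 + 9 \cdot 2 \left(-37\right) \frac{1}{41 - 37}} - 951747 = \frac{2 \left(1191 - 2 \left(-37\right) \frac{1}{4}\right)}{-10720 + 9 \cdot 2 \left(-37\right) \frac{1}{4}} - 951747 = \frac{2 \left(1191 - - \frac{37}{2}\right)}{-10720 + 9 \left(- \frac{37}{2}\right)} - 951747 = \frac{2 \left(1191 + \frac{37}{2}\right)}{-10720 - \frac{333}{2}} - 951747 = 2 \frac{1}{- \frac{21773}{2}} \cdot \frac{2419}{2} - 951747 = 2 \left(- \frac{2}{21773}\right) \frac{2419}{2} - 951747 = - \frac{4838}{21773} - 951747 = - \frac{20722392269}{21773}$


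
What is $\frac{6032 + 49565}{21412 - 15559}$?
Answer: $\frac{55597}{5853} \approx 9.4989$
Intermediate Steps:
$\frac{6032 + 49565}{21412 - 15559} = \frac{55597}{5853}$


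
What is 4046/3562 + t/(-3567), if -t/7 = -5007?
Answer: -18402076/2117609 ≈ -8.6900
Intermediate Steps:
t = 35049 (t = -7*(-5007) = 35049)
4046/3562 + t/(-3567) = 4046/3562 + 35049/(-3567) = 4046*(1/3562) + 35049*(-1/3567) = 2023/1781 - 11683/1189 = -18402076/2117609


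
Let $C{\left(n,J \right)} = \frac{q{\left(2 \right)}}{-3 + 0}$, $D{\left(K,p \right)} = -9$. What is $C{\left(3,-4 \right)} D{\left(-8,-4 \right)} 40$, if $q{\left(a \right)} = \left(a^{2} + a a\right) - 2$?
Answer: $720$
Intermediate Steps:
$q{\left(a \right)} = -2 + 2 a^{2}$ ($q{\left(a \right)} = \left(a^{2} + a^{2}\right) - 2 = 2 a^{2} - 2 = -2 + 2 a^{2}$)
$C{\left(n,J \right)} = -2$ ($C{\left(n,J \right)} = \frac{-2 + 2 \cdot 2^{2}}{-3 + 0} = \frac{-2 + 2 \cdot 4}{-3} = \left(-2 + 8\right) \left(- \frac{1}{3}\right) = 6 \left(- \frac{1}{3}\right) = -2$)
$C{\left(3,-4 \right)} D{\left(-8,-4 \right)} 40 = \left(-2\right) \left(-9\right) 40 = 18 \cdot 40 = 720$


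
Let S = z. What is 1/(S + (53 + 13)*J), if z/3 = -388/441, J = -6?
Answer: -147/58600 ≈ -0.0025085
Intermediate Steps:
z = -388/147 (z = 3*(-388/441) = -388/147 ≈ -2.6395)
S = -388/147 ≈ -2.6395
1/(S + (53 + 13)*J) = 1/(-388/147 + (53 + 13)*(-6)) = 1/(-388/147 + 66*(-6)) = 1/(-388/147 - 396) = 1/(-58600/147) = -147/58600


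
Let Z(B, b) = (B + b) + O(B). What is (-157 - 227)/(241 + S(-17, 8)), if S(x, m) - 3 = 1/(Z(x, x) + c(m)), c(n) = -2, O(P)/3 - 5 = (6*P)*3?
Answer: -360576/229115 ≈ -1.5738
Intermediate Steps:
O(P) = 15 + 54*P (O(P) = 15 + 3*((6*P)*3) = 15 + 3*(18*P) = 15 + 54*P)
Z(B, b) = 15 + b + 55*B (Z(B, b) = (B + b) + (15 + 54*B) = 15 + b + 55*B)
S(x, m) = 3 + 1/(13 + 56*x) (S(x, m) = 3 + 1/((15 + x + 55*x) - 2) = 3 + 1/((15 + 56*x) - 2) = 3 + 1/(13 + 56*x))
(-157 - 227)/(241 + S(-17, 8)) = (-157 - 227)/(241 + 8*(5 + 21*(-17))/(13 + 56*(-17))) = -384/(241 + 8*(5 - 357)/(13 - 952)) = -384/(241 + 8*(-352)/(-939)) = -384/(241 + 8*(-1/939)*(-352)) = -384/(241 + 2816/939) = -384/229115/939 = -384*939/229115 = -360576/229115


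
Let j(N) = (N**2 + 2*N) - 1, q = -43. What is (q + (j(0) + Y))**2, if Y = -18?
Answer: 3844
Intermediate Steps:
j(N) = -1 + N**2 + 2*N
(q + (j(0) + Y))**2 = (-43 + ((-1 + 0**2 + 2*0) - 18))**2 = (-43 + ((-1 + 0 + 0) - 18))**2 = (-43 + (-1 - 18))**2 = (-43 - 19)**2 = (-62)**2 = 3844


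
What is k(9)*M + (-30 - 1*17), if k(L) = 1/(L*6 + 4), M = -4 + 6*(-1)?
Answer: -1368/29 ≈ -47.172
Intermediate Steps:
M = -10 (M = -4 - 6 = -10)
k(L) = 1/(4 + 6*L) (k(L) = 1/(6*L + 4) = 1/(4 + 6*L))
k(9)*M + (-30 - 1*17) = (1/(2*(2 + 3*9)))*(-10) + (-30 - 1*17) = (1/(2*(2 + 27)))*(-10) + (-30 - 17) = ((1/2)/29)*(-10) - 47 = ((1/2)*(1/29))*(-10) - 47 = (1/58)*(-10) - 47 = -5/29 - 47 = -1368/29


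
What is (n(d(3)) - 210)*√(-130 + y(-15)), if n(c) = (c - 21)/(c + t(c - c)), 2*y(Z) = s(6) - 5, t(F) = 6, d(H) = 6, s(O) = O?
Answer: -845*I*√518/8 ≈ -2404.0*I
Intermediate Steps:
y(Z) = ½ (y(Z) = (6 - 5)/2 = (½)*1 = ½)
n(c) = (-21 + c)/(6 + c) (n(c) = (c - 21)/(c + 6) = (-21 + c)/(6 + c))
(n(d(3)) - 210)*√(-130 + y(-15)) = ((-21 + 6)/(6 + 6) - 210)*√(-130 + ½) = (-15/12 - 210)*√(-259/2) = ((1/12)*(-15) - 210)*(I*√518/2) = (-5/4 - 210)*(I*√518/2) = -845*I*√518/8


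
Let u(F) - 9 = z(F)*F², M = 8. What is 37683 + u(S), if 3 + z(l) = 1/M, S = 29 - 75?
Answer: 63217/2 ≈ 31609.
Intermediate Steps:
S = -46
z(l) = -23/8 (z(l) = -3 + 1/8 = -3 + ⅛ = -23/8)
u(F) = 9 - 23*F²/8
37683 + u(S) = 37683 + (9 - 23/8*(-46)²) = 37683 + (9 - 23/8*2116) = 37683 + (9 - 12167/2) = 37683 - 12149/2 = 63217/2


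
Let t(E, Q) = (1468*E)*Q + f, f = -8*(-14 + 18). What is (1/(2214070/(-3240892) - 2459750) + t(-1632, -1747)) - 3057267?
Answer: 16670453542400974599109/3985893155535 ≈ 4.1824e+9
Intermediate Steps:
f = -32 (f = -8*4 = -32)
t(E, Q) = -32 + 1468*E*Q (t(E, Q) = (1468*E)*Q - 32 = 1468*E*Q - 32 = -32 + 1468*E*Q)
(1/(2214070/(-3240892) - 2459750) + t(-1632, -1747)) - 3057267 = (1/(2214070/(-3240892) - 2459750) + (-32 + 1468*(-1632)*(-1747))) - 3057267 = (1/(2214070*(-1/3240892) - 2459750) + (-32 + 4185420672)) - 3057267 = (1/(-1107035/1620446 - 2459750) + 4185420640) - 3057267 = (1/(-3985893155535/1620446) + 4185420640) - 3057267 = (-1620446/3985893155535 + 4185420640) - 3057267 = 16682639482010917621954/3985893155535 - 3057267 = 16670453542400974599109/3985893155535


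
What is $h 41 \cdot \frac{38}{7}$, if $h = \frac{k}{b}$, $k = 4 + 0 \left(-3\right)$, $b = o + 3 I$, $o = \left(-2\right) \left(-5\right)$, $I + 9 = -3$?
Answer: $- \frac{3116}{91} \approx -34.242$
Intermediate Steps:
$I = -12$ ($I = -9 - 3 = -12$)
$o = 10$
$b = -26$ ($b = 10 + 3 \left(-12\right) = 10 - 36 = -26$)
$k = 4$ ($k = 4 + 0 = 4$)
$h = - \frac{2}{13}$ ($h = \frac{4}{-26} = 4 \left(- \frac{1}{26}\right) = - \frac{2}{13} \approx -0.15385$)
$h 41 \cdot \frac{38}{7} = \left(- \frac{2}{13}\right) 41 \cdot \frac{38}{7} = - \frac{82 \cdot 38 \cdot \frac{1}{7}}{13} = \left(- \frac{82}{13}\right) \frac{38}{7} = - \frac{3116}{91}$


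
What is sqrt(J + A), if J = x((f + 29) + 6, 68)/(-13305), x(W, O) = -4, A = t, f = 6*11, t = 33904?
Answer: 2*sqrt(1500447173205)/13305 ≈ 184.13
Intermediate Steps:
f = 66
A = 33904
J = 4/13305 (J = -4/(-13305) = -4*(-1/13305) = 4/13305 ≈ 0.00030064)
sqrt(J + A) = sqrt(4/13305 + 33904) = sqrt(451092724/13305) = 2*sqrt(1500447173205)/13305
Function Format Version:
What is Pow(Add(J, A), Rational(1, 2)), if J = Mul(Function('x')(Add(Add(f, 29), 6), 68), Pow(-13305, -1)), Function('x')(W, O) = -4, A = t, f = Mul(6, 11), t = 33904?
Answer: Mul(Rational(2, 13305), Pow(1500447173205, Rational(1, 2))) ≈ 184.13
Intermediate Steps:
f = 66
A = 33904
J = Rational(4, 13305) (J = Mul(-4, Pow(-13305, -1)) = Mul(-4, Rational(-1, 13305)) = Rational(4, 13305) ≈ 0.00030064)
Pow(Add(J, A), Rational(1, 2)) = Pow(Add(Rational(4, 13305), 33904), Rational(1, 2)) = Pow(Rational(451092724, 13305), Rational(1, 2)) = Mul(Rational(2, 13305), Pow(1500447173205, Rational(1, 2)))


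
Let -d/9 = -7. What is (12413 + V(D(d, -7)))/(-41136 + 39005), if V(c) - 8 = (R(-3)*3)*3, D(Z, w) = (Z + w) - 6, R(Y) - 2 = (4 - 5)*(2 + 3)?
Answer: -12394/2131 ≈ -5.8160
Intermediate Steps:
d = 63 (d = -9*(-7) = 63)
R(Y) = -3 (R(Y) = 2 + (4 - 5)*(2 + 3) = 2 - 1*5 = 2 - 5 = -3)
D(Z, w) = -6 + Z + w
V(c) = -19 (V(c) = 8 - 3*3*3 = 8 - 9*3 = 8 - 27 = -19)
(12413 + V(D(d, -7)))/(-41136 + 39005) = (12413 - 19)/(-41136 + 39005) = 12394/(-2131) = 12394*(-1/2131) = -12394/2131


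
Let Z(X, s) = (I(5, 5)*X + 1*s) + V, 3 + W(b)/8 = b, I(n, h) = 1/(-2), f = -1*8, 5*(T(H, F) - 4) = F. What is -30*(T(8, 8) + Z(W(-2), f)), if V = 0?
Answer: -528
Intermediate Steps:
T(H, F) = 4 + F/5
f = -8
I(n, h) = -½
W(b) = -24 + 8*b
Z(X, s) = s - X/2 (Z(X, s) = (-X/2 + 1*s) + 0 = (-X/2 + s) + 0 = (s - X/2) + 0 = s - X/2)
-30*(T(8, 8) + Z(W(-2), f)) = -30*((4 + (⅕)*8) + (-8 - (-24 + 8*(-2))/2)) = -30*((4 + 8/5) + (-8 - (-24 - 16)/2)) = -30*(28/5 + (-8 - ½*(-40))) = -30*(28/5 + (-8 + 20)) = -30*(28/5 + 12) = -30*88/5 = -528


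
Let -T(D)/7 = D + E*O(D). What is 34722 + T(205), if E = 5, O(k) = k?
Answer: 26112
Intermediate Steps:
T(D) = -42*D (T(D) = -7*(D + 5*D) = -42*D)
34722 + T(205) = 34722 - 42*205 = 34722 - 8610 = 26112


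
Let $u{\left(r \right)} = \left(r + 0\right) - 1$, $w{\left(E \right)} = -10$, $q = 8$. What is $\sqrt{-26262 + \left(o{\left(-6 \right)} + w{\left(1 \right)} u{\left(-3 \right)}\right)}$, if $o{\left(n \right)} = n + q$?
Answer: $2 i \sqrt{6555} \approx 161.93 i$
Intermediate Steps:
$u{\left(r \right)} = -1 + r$ ($u{\left(r \right)} = r - 1 = -1 + r$)
$o{\left(n \right)} = 8 + n$ ($o{\left(n \right)} = n + 8 = 8 + n$)
$\sqrt{-26262 + \left(o{\left(-6 \right)} + w{\left(1 \right)} u{\left(-3 \right)}\right)} = \sqrt{-26262 - \left(-2 + 10 \left(-1 - 3\right)\right)} = \sqrt{-26262 + \left(2 - -40\right)} = \sqrt{-26262 + \left(2 + 40\right)} = \sqrt{-26262 + 42} = \sqrt{-26220} = 2 i \sqrt{6555}$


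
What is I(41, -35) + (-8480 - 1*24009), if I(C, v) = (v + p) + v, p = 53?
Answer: -32506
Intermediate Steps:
I(C, v) = 53 + 2*v (I(C, v) = (v + 53) + v = (53 + v) + v = 53 + 2*v)
I(41, -35) + (-8480 - 1*24009) = (53 + 2*(-35)) + (-8480 - 1*24009) = (53 - 70) + (-8480 - 24009) = -17 - 32489 = -32506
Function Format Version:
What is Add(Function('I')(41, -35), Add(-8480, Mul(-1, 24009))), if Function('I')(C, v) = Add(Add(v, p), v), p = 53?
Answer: -32506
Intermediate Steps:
Function('I')(C, v) = Add(53, Mul(2, v)) (Function('I')(C, v) = Add(Add(v, 53), v) = Add(Add(53, v), v) = Add(53, Mul(2, v)))
Add(Function('I')(41, -35), Add(-8480, Mul(-1, 24009))) = Add(Add(53, Mul(2, -35)), Add(-8480, Mul(-1, 24009))) = Add(Add(53, -70), Add(-8480, -24009)) = Add(-17, -32489) = -32506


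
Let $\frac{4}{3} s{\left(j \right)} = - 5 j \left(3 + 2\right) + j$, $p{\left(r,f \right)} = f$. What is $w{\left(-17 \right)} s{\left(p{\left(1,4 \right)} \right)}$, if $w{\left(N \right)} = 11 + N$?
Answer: $432$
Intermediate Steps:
$s{\left(j \right)} = - 18 j$ ($s{\left(j \right)} = \frac{3 \left(- 5 j \left(3 + 2\right) + j\right)}{4} = \frac{3 \left(- 5 j 5 + j\right)}{4} = \frac{3 \left(- 5 \cdot 5 j + j\right)}{4} = \frac{3 \left(- 25 j + j\right)}{4} = \frac{3 \left(- 24 j\right)}{4} = - 18 j$)
$w{\left(-17 \right)} s{\left(p{\left(1,4 \right)} \right)} = \left(11 - 17\right) \left(\left(-18\right) 4\right) = \left(-6\right) \left(-72\right) = 432$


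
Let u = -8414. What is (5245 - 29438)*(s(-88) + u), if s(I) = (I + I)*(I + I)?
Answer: -545842466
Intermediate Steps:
s(I) = 4*I**2 (s(I) = (2*I)*(2*I) = 4*I**2)
(5245 - 29438)*(s(-88) + u) = (5245 - 29438)*(4*(-88)**2 - 8414) = -24193*(4*7744 - 8414) = -24193*(30976 - 8414) = -24193*22562 = -545842466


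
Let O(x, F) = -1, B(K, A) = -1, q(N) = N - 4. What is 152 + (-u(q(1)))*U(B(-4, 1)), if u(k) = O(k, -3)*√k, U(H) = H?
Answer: 152 - I*√3 ≈ 152.0 - 1.732*I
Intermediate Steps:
q(N) = -4 + N
u(k) = -√k
152 + (-u(q(1)))*U(B(-4, 1)) = 152 - (-1)*√(-4 + 1)*(-1) = 152 - (-1)*√(-3)*(-1) = 152 - (-1)*I*√3*(-1) = 152 + (I*√3)*(-1) = 152 - I*√3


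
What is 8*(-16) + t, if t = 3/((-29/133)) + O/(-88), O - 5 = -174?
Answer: -356867/2552 ≈ -139.84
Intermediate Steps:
O = -169 (O = 5 - 174 = -169)
t = -30211/2552 (t = 3/((-29/133)) - 169/(-88) = 3/((-29*1/133)) - 169*(-1/88) = 3/(-29/133) + 169/88 = 3*(-133/29) + 169/88 = -399/29 + 169/88 = -30211/2552 ≈ -11.838)
8*(-16) + t = 8*(-16) - 30211/2552 = -128 - 30211/2552 = -356867/2552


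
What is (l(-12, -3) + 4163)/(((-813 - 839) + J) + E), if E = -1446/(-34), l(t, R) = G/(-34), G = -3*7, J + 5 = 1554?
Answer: -141563/2056 ≈ -68.854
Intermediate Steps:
J = 1549 (J = -5 + 1554 = 1549)
G = -21
l(t, R) = 21/34 (l(t, R) = -21/(-34) = -21*(-1/34) = 21/34)
E = 723/17 (E = -1446*(-1/34) = 723/17 ≈ 42.529)
(l(-12, -3) + 4163)/(((-813 - 839) + J) + E) = (21/34 + 4163)/(((-813 - 839) + 1549) + 723/17) = 141563/(34*((-1652 + 1549) + 723/17)) = 141563/(34*(-103 + 723/17)) = 141563/(34*(-1028/17)) = (141563/34)*(-17/1028) = -141563/2056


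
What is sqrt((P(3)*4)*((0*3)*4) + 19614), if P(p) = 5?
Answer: sqrt(19614) ≈ 140.05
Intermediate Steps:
sqrt((P(3)*4)*((0*3)*4) + 19614) = sqrt((5*4)*((0*3)*4) + 19614) = sqrt(20*(0*4) + 19614) = sqrt(20*0 + 19614) = sqrt(0 + 19614) = sqrt(19614)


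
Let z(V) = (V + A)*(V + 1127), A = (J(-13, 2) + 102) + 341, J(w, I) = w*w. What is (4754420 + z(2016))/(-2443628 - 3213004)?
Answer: -1626778/707079 ≈ -2.3007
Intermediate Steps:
J(w, I) = w²
A = 612 (A = ((-13)² + 102) + 341 = (169 + 102) + 341 = 271 + 341 = 612)
z(V) = (612 + V)*(1127 + V) (z(V) = (V + 612)*(V + 1127) = (612 + V)*(1127 + V))
(4754420 + z(2016))/(-2443628 - 3213004) = (4754420 + (689724 + 2016² + 1739*2016))/(-2443628 - 3213004) = (4754420 + (689724 + 4064256 + 3505824))/(-5656632) = (4754420 + 8259804)*(-1/5656632) = 13014224*(-1/5656632) = -1626778/707079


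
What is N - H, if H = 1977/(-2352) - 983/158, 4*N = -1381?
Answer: -20946007/61936 ≈ -338.19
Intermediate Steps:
N = -1381/4 (N = (¼)*(-1381) = -1381/4 ≈ -345.25)
H = -437397/61936 (H = 1977*(-1/2352) - 983*1/158 = -659/784 - 983/158 = -437397/61936 ≈ -7.0621)
N - H = -1381/4 - 1*(-437397/61936) = -1381/4 + 437397/61936 = -20946007/61936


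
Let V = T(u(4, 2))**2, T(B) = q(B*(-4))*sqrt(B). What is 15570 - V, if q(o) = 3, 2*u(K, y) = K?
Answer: 15552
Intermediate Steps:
u(K, y) = K/2
T(B) = 3*sqrt(B)
V = 18 (V = (3*sqrt((1/2)*4))**2 = (3*sqrt(2))**2 = 18)
15570 - V = 15570 - 1*18 = 15570 - 18 = 15552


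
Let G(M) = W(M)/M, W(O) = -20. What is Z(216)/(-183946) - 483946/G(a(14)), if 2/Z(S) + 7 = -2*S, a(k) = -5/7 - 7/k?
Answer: -23726990872341/807522940 ≈ -29382.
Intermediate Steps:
a(k) = -5/7 - 7/k (a(k) = -5*⅐ - 7/k = -5/7 - 7/k)
Z(S) = 2/(-7 - 2*S)
G(M) = -20/M
Z(216)/(-183946) - 483946/G(a(14)) = -2/(7 + 2*216)/(-183946) - 483946/((-20/(-5/7 - 7/14))) = -2/(7 + 432)*(-1/183946) - 483946/((-20/(-5/7 - 7*1/14))) = -2/439*(-1/183946) - 483946/((-20/(-5/7 - ½))) = -2*1/439*(-1/183946) - 483946/((-20/(-17/14))) = -2/439*(-1/183946) - 483946/((-20*(-14/17))) = 1/40376147 - 483946/280/17 = 1/40376147 - 483946*17/280 = 1/40376147 - 4113541/140 = -23726990872341/807522940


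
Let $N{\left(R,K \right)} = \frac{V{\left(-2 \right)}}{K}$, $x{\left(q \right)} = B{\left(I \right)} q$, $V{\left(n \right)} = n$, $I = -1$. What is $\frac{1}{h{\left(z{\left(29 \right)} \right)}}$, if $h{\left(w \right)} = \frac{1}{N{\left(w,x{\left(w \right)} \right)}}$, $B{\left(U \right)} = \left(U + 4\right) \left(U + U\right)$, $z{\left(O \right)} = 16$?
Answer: $\frac{1}{48} \approx 0.020833$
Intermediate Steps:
$B{\left(U \right)} = 2 U \left(4 + U\right)$ ($B{\left(U \right)} = \left(4 + U\right) 2 U = 2 U \left(4 + U\right)$)
$x{\left(q \right)} = - 6 q$ ($x{\left(q \right)} = 2 \left(-1\right) \left(4 - 1\right) q = 2 \left(-1\right) 3 q = - 6 q$)
$N{\left(R,K \right)} = - \frac{2}{K}$
$h{\left(w \right)} = 3 w$ ($h{\left(w \right)} = \frac{1}{\left(-2\right) \frac{1}{\left(-6\right) w}} = \frac{1}{\left(-2\right) \left(- \frac{1}{6 w}\right)} = \frac{1}{\frac{1}{3} \frac{1}{w}} = 3 w$)
$\frac{1}{h{\left(z{\left(29 \right)} \right)}} = \frac{1}{3 \cdot 16} = \frac{1}{48}$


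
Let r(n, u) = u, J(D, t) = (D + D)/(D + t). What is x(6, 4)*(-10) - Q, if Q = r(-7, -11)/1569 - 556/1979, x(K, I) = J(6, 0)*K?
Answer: -371711987/3105051 ≈ -119.71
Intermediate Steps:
J(D, t) = 2*D/(D + t) (J(D, t) = (2*D)/(D + t) = 2*D/(D + t))
x(K, I) = 2*K (x(K, I) = (2*6/(6 + 0))*K = (2*6/6)*K = (2*6*(⅙))*K = 2*K)
Q = -894133/3105051 (Q = -11/1569 - 556/1979 = -894133/3105051 ≈ -0.28796)
x(6, 4)*(-10) - Q = (2*6)*(-10) - 1*(-894133/3105051) = 12*(-10) + 894133/3105051 = -120 + 894133/3105051 = -371711987/3105051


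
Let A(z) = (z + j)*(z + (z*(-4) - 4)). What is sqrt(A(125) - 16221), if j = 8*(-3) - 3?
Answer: I*sqrt(53363) ≈ 231.0*I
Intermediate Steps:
j = -27 (j = -24 - 3 = -27)
A(z) = (-27 + z)*(-4 - 3*z) (A(z) = (z - 27)*(z + (z*(-4) - 4)) = (-27 + z)*(z + (-4*z - 4)) = (-27 + z)*(z + (-4 - 4*z)) = (-27 + z)*(-4 - 3*z))
sqrt(A(125) - 16221) = sqrt((108 - 3*125**2 + 77*125) - 16221) = sqrt((108 - 3*15625 + 9625) - 16221) = sqrt((108 - 46875 + 9625) - 16221) = sqrt(-37142 - 16221) = sqrt(-53363) = I*sqrt(53363)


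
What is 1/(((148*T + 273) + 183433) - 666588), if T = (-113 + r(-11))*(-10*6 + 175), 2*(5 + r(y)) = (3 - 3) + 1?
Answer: -1/2482732 ≈ -4.0278e-7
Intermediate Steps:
r(y) = -9/2 (r(y) = -5 + ((3 - 3) + 1)/2 = -5 + (0 + 1)/2 = -5 + (½)*1 = -5 + ½ = -9/2)
T = -27025/2 (T = (-113 - 9/2)*(-10*6 + 175) = -235*(-60 + 175)/2 = -235/2*115 = -27025/2 ≈ -13513.)
1/(((148*T + 273) + 183433) - 666588) = 1/(((148*(-27025/2) + 273) + 183433) - 666588) = 1/(((-1999850 + 273) + 183433) - 666588) = 1/((-1999577 + 183433) - 666588) = 1/(-1816144 - 666588) = 1/(-2482732) = -1/2482732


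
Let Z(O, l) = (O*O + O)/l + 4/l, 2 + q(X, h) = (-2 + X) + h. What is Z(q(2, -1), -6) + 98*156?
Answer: 45859/3 ≈ 15286.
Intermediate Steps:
q(X, h) = -4 + X + h (q(X, h) = -2 + ((-2 + X) + h) = -2 + (-2 + X + h) = -4 + X + h)
Z(O, l) = 4/l + (O + O**2)/l (Z(O, l) = (O**2 + O)/l + 4/l = (O + O**2)/l + 4/l = 4/l + (O + O**2)/l)
Z(q(2, -1), -6) + 98*156 = (4 + (-4 + 2 - 1) + (-4 + 2 - 1)**2)/(-6) + 98*156 = -(4 - 3 + (-3)**2)/6 + 15288 = -(4 - 3 + 9)/6 + 15288 = -1/6*10 + 15288 = -5/3 + 15288 = 45859/3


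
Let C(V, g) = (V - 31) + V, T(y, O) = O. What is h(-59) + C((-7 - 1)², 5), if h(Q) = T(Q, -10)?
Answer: 87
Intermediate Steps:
C(V, g) = -31 + 2*V (C(V, g) = (-31 + V) + V = -31 + 2*V)
h(Q) = -10
h(-59) + C((-7 - 1)², 5) = -10 + (-31 + 2*(-7 - 1)²) = -10 + (-31 + 2*(-8)²) = -10 + (-31 + 2*64) = -10 + (-31 + 128) = -10 + 97 = 87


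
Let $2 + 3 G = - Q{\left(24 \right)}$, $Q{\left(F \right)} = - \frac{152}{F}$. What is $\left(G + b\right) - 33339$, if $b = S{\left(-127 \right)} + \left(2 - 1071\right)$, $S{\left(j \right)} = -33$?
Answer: $- \frac{309956}{9} \approx -34440.0$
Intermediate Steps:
$G = \frac{13}{9}$ ($G = - \frac{2}{3} + \frac{\left(-1\right) \left(- \frac{152}{24}\right)}{3} = - \frac{2}{3} + \frac{\left(-1\right) \left(\left(-152\right) \frac{1}{24}\right)}{3} = - \frac{2}{3} + \frac{\left(-1\right) \left(- \frac{19}{3}\right)}{3} = - \frac{2}{3} + \frac{1}{3} \cdot \frac{19}{3} = - \frac{2}{3} + \frac{19}{9} = \frac{13}{9} \approx 1.4444$)
$b = -1102$ ($b = -33 + \left(2 - 1071\right) = -33 - 1069 = -1102$)
$\left(G + b\right) - 33339 = \left(\frac{13}{9} - 1102\right) - 33339 = - \frac{9905}{9} - 33339 = - \frac{309956}{9}$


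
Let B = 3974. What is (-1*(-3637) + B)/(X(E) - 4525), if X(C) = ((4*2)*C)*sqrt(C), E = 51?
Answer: -34439775/11985961 - 3105288*sqrt(51)/11985961 ≈ -4.7235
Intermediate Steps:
X(C) = 8*C**(3/2) (X(C) = (8*C)*sqrt(C) = 8*C**(3/2))
(-1*(-3637) + B)/(X(E) - 4525) = (-1*(-3637) + 3974)/(8*51**(3/2) - 4525) = (3637 + 3974)/(8*(51*sqrt(51)) - 4525) = 7611/(408*sqrt(51) - 4525) = 7611/(-4525 + 408*sqrt(51))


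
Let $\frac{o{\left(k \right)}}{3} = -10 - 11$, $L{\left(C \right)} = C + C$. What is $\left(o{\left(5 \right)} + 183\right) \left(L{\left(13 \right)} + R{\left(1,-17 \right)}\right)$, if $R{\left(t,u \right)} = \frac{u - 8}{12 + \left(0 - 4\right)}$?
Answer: $2745$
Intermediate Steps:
$R{\left(t,u \right)} = -1 + \frac{u}{8}$ ($R{\left(t,u \right)} = \frac{-8 + u}{12 - 4} = \frac{-8 + u}{8} = \left(-8 + u\right) \frac{1}{8} = -1 + \frac{u}{8}$)
$L{\left(C \right)} = 2 C$
$o{\left(k \right)} = -63$ ($o{\left(k \right)} = 3 \left(-10 - 11\right) = 3 \left(-21\right) = -63$)
$\left(o{\left(5 \right)} + 183\right) \left(L{\left(13 \right)} + R{\left(1,-17 \right)}\right) = \left(-63 + 183\right) \left(2 \cdot 13 + \left(-1 + \frac{1}{8} \left(-17\right)\right)\right) = 120 \left(26 - \frac{25}{8}\right) = 120 \cdot \frac{183}{8} = 2745$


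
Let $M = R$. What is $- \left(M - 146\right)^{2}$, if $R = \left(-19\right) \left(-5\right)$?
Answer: $-2601$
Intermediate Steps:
$R = 95$
$M = 95$
$- \left(M - 146\right)^{2} = - \left(95 - 146\right)^{2} = - \left(-51\right)^{2} = \left(-1\right) 2601 = -2601$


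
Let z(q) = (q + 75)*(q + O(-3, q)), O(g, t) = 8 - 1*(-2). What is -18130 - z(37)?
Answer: -23394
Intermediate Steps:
O(g, t) = 10 (O(g, t) = 8 + 2 = 10)
z(q) = (10 + q)*(75 + q) (z(q) = (q + 75)*(q + 10) = (75 + q)*(10 + q) = (10 + q)*(75 + q))
-18130 - z(37) = -18130 - (750 + 37² + 85*37) = -18130 - (750 + 1369 + 3145) = -18130 - 1*5264 = -18130 - 5264 = -23394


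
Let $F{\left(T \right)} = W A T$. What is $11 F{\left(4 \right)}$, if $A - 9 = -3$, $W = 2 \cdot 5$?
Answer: $2640$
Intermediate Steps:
$W = 10$
$A = 6$ ($A = 9 - 3 = 6$)
$F{\left(T \right)} = 60 T$ ($F{\left(T \right)} = 10 \cdot 6 T = 60 T$)
$11 F{\left(4 \right)} = 11 \cdot 60 \cdot 4 = 11 \cdot 240 = 2640$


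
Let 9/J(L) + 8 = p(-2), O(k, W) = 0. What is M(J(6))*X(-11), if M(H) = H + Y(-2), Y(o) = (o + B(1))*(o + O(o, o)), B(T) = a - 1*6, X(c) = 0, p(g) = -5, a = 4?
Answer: 0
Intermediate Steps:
B(T) = -2 (B(T) = 4 - 1*6 = 4 - 6 = -2)
Y(o) = o*(-2 + o) (Y(o) = (o - 2)*(o + 0) = (-2 + o)*o = o*(-2 + o))
J(L) = -9/13 (J(L) = 9/(-8 - 5) = 9/(-13) = 9*(-1/13) = -9/13)
M(H) = 8 + H (M(H) = H - 2*(-2 - 2) = H - 2*(-4) = H + 8 = 8 + H)
M(J(6))*X(-11) = (8 - 9/13)*0 = (95/13)*0 = 0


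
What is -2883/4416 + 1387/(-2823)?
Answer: -4754567/4155456 ≈ -1.1442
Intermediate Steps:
-2883/4416 + 1387/(-2823) = -2883*1/4416 + 1387*(-1/2823) = -961/1472 - 1387/2823 = -4754567/4155456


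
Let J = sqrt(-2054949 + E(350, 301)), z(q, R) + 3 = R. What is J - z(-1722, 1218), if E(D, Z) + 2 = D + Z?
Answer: -1215 + 10*I*sqrt(20543) ≈ -1215.0 + 1433.3*I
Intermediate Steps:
E(D, Z) = -2 + D + Z (E(D, Z) = -2 + (D + Z) = -2 + D + Z)
z(q, R) = -3 + R
J = 10*I*sqrt(20543) (J = sqrt(-2054949 + (-2 + 350 + 301)) = sqrt(-2054949 + 649) = sqrt(-2054300) = 10*I*sqrt(20543) ≈ 1433.3*I)
J - z(-1722, 1218) = 10*I*sqrt(20543) - (-3 + 1218) = 10*I*sqrt(20543) - 1*1215 = 10*I*sqrt(20543) - 1215 = -1215 + 10*I*sqrt(20543)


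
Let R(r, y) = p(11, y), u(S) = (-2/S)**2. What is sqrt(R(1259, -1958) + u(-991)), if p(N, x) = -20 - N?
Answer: 3*I*sqrt(3382723)/991 ≈ 5.5678*I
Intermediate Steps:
u(S) = 4/S**2
R(r, y) = -31 (R(r, y) = -20 - 1*11 = -20 - 11 = -31)
sqrt(R(1259, -1958) + u(-991)) = sqrt(-31 + 4/(-991)**2) = sqrt(-31 + 4*(1/982081)) = sqrt(-31 + 4/982081) = sqrt(-30444507/982081) = 3*I*sqrt(3382723)/991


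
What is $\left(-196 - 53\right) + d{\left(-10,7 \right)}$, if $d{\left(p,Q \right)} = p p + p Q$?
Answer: $-219$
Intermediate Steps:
$d{\left(p,Q \right)} = p^{2} + Q p$
$\left(-196 - 53\right) + d{\left(-10,7 \right)} = \left(-196 - 53\right) - 10 \left(7 - 10\right) = -249 - -30 = -249 + 30 = -219$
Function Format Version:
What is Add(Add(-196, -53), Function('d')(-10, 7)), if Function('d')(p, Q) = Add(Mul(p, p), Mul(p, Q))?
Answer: -219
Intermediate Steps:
Function('d')(p, Q) = Add(Pow(p, 2), Mul(Q, p))
Add(Add(-196, -53), Function('d')(-10, 7)) = Add(Add(-196, -53), Mul(-10, Add(7, -10))) = Add(-249, Mul(-10, -3)) = Add(-249, 30) = -219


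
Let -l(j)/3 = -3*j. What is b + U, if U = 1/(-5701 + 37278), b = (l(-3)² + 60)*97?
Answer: 2416682542/31577 ≈ 76533.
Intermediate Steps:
l(j) = 9*j (l(j) = -(-9)*j = 9*j)
b = 76533 (b = ((9*(-3))² + 60)*97 = ((-27)² + 60)*97 = (729 + 60)*97 = 789*97 = 76533)
U = 1/31577 ≈ 3.1669e-5
b + U = 76533 + 1/31577 = 2416682542/31577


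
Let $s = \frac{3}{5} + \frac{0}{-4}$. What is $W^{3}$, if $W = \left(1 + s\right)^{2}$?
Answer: $\frac{262144}{15625} \approx 16.777$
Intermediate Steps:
$s = \frac{3}{5}$ ($s = 3 \cdot \frac{1}{5} + 0 \left(- \frac{1}{4}\right) = \frac{3}{5} + 0 = \frac{3}{5} \approx 0.6$)
$W = \frac{64}{25}$ ($W = \left(1 + \frac{3}{5}\right)^{2} = \left(\frac{8}{5}\right)^{2} = \frac{64}{25} \approx 2.56$)
$W^{3} = \left(\frac{64}{25}\right)^{3} = \frac{262144}{15625}$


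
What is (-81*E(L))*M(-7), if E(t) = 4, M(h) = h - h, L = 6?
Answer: 0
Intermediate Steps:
M(h) = 0
(-81*E(L))*M(-7) = -81*4*0 = -324*0 = 0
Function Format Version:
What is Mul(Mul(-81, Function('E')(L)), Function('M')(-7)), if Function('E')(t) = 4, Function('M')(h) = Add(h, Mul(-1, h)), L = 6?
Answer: 0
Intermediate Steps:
Function('M')(h) = 0
Mul(Mul(-81, Function('E')(L)), Function('M')(-7)) = Mul(Mul(-81, 4), 0) = Mul(-324, 0) = 0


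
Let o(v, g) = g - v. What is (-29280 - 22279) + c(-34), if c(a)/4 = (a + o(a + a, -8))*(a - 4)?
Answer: -55511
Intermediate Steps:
c(a) = 4*(-8 - a)*(-4 + a) (c(a) = 4*((a + (-8 - (a + a)))*(a - 4)) = 4*((a + (-8 - 2*a))*(-4 + a)) = 4*((-8 - a)*(-4 + a)) = 4*(-8 - a)*(-4 + a))
(-29280 - 22279) + c(-34) = (-29280 - 22279) + (128 - 16*(-34) - 4*(-34)²) = -51559 + (128 + 544 - 4*1156) = -51559 + (128 + 544 - 4624) = -51559 - 3952 = -55511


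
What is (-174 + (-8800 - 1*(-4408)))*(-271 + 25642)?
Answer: -115843986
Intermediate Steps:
(-174 + (-8800 - 1*(-4408)))*(-271 + 25642) = (-174 + (-8800 + 4408))*25371 = (-174 - 4392)*25371 = -4566*25371 = -115843986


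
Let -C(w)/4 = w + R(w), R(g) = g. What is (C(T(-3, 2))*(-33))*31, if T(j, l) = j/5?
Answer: -24552/5 ≈ -4910.4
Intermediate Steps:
T(j, l) = j/5 (T(j, l) = j*(⅕) = j/5)
C(w) = -8*w (C(w) = -4*(w + w) = -8*w)
(C(T(-3, 2))*(-33))*31 = (-8*(-3)/5*(-33))*31 = (-8*(-⅗)*(-33))*31 = ((24/5)*(-33))*31 = -792/5*31 = -24552/5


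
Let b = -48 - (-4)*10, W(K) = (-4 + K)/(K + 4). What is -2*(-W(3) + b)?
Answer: 110/7 ≈ 15.714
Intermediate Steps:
W(K) = (-4 + K)/(4 + K)
b = -8 (b = -48 - 1*(-40) = -48 + 40 = -8)
-2*(-W(3) + b) = -2*(-(-4 + 3)/(4 + 3) - 8) = -2*(-(-1)/7 - 8) = -2*(-1*(-⅐) - 8) = -2*(⅐ - 8) = -2*(-55/7) = 110/7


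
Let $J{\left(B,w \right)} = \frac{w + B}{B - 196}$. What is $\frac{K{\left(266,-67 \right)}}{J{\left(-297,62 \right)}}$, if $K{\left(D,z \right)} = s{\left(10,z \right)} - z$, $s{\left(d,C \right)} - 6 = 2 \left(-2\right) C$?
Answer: $\frac{168113}{235} \approx 715.37$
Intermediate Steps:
$s{\left(d,C \right)} = 6 - 4 C$ ($s{\left(d,C \right)} = 6 + 2 \left(-2\right) C = 6 - 4 C$)
$J{\left(B,w \right)} = \frac{B + w}{-196 + B}$
$K{\left(D,z \right)} = 6 - 5 z$ ($K{\left(D,z \right)} = \left(6 - 4 z\right) - z = 6 - 5 z$)
$\frac{K{\left(266,-67 \right)}}{J{\left(-297,62 \right)}} = \frac{6 - -335}{\frac{1}{-196 - 297} \left(-297 + 62\right)} = \frac{6 + 335}{\frac{1}{-493} \left(-235\right)} = \frac{341}{\left(- \frac{1}{493}\right) \left(-235\right)} = \frac{341}{\frac{235}{493}} = 341 \cdot \frac{493}{235} = \frac{168113}{235}$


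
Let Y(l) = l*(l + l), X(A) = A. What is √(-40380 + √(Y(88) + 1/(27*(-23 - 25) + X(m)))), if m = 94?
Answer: √(-58341185520 + 6010*√895084926)/1202 ≈ 200.64*I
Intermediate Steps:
Y(l) = 2*l² (Y(l) = l*(2*l) = 2*l²)
√(-40380 + √(Y(88) + 1/(27*(-23 - 25) + X(m)))) = √(-40380 + √(2*88² + 1/(27*(-23 - 25) + 94))) = √(-40380 + √(2*7744 + 1/(27*(-48) + 94))) = √(-40380 + √(15488 + 1/(-1296 + 94))) = √(-40380 + √(15488 + 1/(-1202))) = √(-40380 + √(15488 - 1/1202)) = √(-40380 + √(18616575/1202)) = √(-40380 + 5*√895084926/1202)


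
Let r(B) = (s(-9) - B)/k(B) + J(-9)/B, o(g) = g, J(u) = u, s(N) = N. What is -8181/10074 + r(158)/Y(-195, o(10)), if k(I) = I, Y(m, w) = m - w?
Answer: -43868261/54382810 ≈ -0.80666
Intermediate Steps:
r(B) = -9/B + (-9 - B)/B (r(B) = (-9 - B)/B - 9/B = -9/B + (-9 - B)/B)
-8181/10074 + r(158)/Y(-195, o(10)) = -8181/10074 + ((-18 - 1*158)/158)/(-195 - 1*10) = -8181*1/10074 + ((-18 - 158)/158)/(-195 - 10) = -2727/3358 + ((1/158)*(-176))/(-205) = -2727/3358 - 88/79*(-1/205) = -2727/3358 + 88/16195 = -43868261/54382810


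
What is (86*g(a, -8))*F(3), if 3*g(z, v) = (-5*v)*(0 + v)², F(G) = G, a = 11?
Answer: 220160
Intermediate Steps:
g(z, v) = -5*v³/3 (g(z, v) = ((-5*v)*(0 + v)²)/3 = ((-5*v)*v²)/3 = (-5*v³)/3 = -5*v³/3)
(86*g(a, -8))*F(3) = (86*(-5/3*(-8)³))*3 = (86*(-5/3*(-512)))*3 = (86*(2560/3))*3 = (220160/3)*3 = 220160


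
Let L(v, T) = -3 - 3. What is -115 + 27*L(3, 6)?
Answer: -277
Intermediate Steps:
L(v, T) = -6
-115 + 27*L(3, 6) = -115 + 27*(-6) = -115 - 162 = -277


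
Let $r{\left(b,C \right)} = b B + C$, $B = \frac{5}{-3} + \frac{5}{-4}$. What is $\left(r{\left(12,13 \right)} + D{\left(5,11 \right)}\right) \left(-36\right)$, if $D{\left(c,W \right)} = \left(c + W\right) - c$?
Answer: $396$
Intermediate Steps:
$B = - \frac{35}{12}$ ($B = 5 \left(- \frac{1}{3}\right) + 5 \left(- \frac{1}{4}\right) = - \frac{5}{3} - \frac{5}{4} = - \frac{35}{12} \approx -2.9167$)
$D{\left(c,W \right)} = W$ ($D{\left(c,W \right)} = \left(W + c\right) - c = W$)
$r{\left(b,C \right)} = C - \frac{35 b}{12}$ ($r{\left(b,C \right)} = b \left(- \frac{35}{12}\right) + C = - \frac{35 b}{12} + C = C - \frac{35 b}{12}$)
$\left(r{\left(12,13 \right)} + D{\left(5,11 \right)}\right) \left(-36\right) = \left(\left(13 - 35\right) + 11\right) \left(-36\right) = \left(-22 + 11\right) \left(-36\right) = \left(-11\right) \left(-36\right) = 396$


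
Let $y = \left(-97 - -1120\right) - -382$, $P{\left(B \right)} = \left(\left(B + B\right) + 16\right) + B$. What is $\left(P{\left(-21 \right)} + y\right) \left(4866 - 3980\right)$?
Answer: $1203188$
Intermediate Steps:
$P{\left(B \right)} = 16 + 3 B$ ($P{\left(B \right)} = \left(2 B + 16\right) + B = \left(16 + 2 B\right) + B = 16 + 3 B$)
$y = 1405$ ($y = \left(-97 + 1120\right) + 382 = 1023 + 382 = 1405$)
$\left(P{\left(-21 \right)} + y\right) \left(4866 - 3980\right) = \left(\left(16 + 3 \left(-21\right)\right) + 1405\right) \left(4866 - 3980\right) = \left(\left(16 - 63\right) + 1405\right) 886 = \left(-47 + 1405\right) 886 = 1358 \cdot 886 = 1203188$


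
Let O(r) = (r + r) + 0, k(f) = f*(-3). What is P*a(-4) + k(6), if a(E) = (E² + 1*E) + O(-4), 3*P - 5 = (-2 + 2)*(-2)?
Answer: -34/3 ≈ -11.333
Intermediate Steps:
k(f) = -3*f
O(r) = 2*r (O(r) = 2*r + 0 = 2*r)
P = 5/3 (P = 5/3 + ((-2 + 2)*(-2))/3 = 5/3 + (0*(-2))/3 = 5/3 + (⅓)*0 = 5/3 + 0 = 5/3 ≈ 1.6667)
a(E) = -8 + E + E² (a(E) = (E² + 1*E) + 2*(-4) = (E² + E) - 8 = (E + E²) - 8 = -8 + E + E²)
P*a(-4) + k(6) = 5*(-8 - 4 + (-4)²)/3 - 3*6 = 5*(-8 - 4 + 16)/3 - 18 = (5/3)*4 - 18 = 20/3 - 18 = -34/3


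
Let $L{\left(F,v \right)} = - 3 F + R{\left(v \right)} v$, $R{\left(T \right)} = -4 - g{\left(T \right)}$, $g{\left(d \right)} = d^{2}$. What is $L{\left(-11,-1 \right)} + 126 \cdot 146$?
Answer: $18434$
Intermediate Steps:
$R{\left(T \right)} = -4 - T^{2}$
$L{\left(F,v \right)} = - 3 F + v \left(-4 - v^{2}\right)$ ($L{\left(F,v \right)} = - 3 F + \left(-4 - v^{2}\right) v = - 3 F + v \left(-4 - v^{2}\right)$)
$L{\left(-11,-1 \right)} + 126 \cdot 146 = \left(\left(-3\right) \left(-11\right) - - (4 + \left(-1\right)^{2})\right) + 126 \cdot 146 = \left(33 - - (4 + 1)\right) + 18396 = \left(33 - \left(-1\right) 5\right) + 18396 = \left(33 + 5\right) + 18396 = 38 + 18396 = 18434$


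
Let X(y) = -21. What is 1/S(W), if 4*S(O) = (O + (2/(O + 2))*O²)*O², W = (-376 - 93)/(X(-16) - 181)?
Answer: 28782488736/186825854999 ≈ 0.15406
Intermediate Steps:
W = 469/202 (W = (-376 - 93)/(-21 - 181) = -469/(-202) = -469*(-1/202) = 469/202 ≈ 2.3218)
S(O) = O²*(O + 2*O²/(2 + O))/4 (S(O) = ((O + (2/(O + 2))*O²)*O²)/4 = ((O + (2/(2 + O))*O²)*O²)/4 = ((O + 2*O²/(2 + O))*O²)/4 = (O²*(O + 2*O²/(2 + O)))/4 = O²*(O + 2*O²/(2 + O))/4)
1/S(W) = 1/((469/202)³*(2 + 3*(469/202))/(4*(2 + 469/202))) = 1/((¼)*(103161709/8242408)*(2 + 1407/202)/(873/202)) = 1/((¼)*(103161709/8242408)*(202/873)*(1811/202)) = 1/(186825854999/28782488736) = 28782488736/186825854999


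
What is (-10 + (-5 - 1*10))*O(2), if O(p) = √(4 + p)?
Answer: -25*√6 ≈ -61.237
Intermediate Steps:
(-10 + (-5 - 1*10))*O(2) = (-10 + (-5 - 1*10))*√(4 + 2) = (-10 + (-5 - 10))*√6 = (-10 - 15)*√6 = -25*√6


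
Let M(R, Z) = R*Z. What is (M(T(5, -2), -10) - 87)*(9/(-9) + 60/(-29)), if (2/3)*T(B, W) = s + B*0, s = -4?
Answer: 2403/29 ≈ 82.862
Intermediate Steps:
T(B, W) = -6 (T(B, W) = 3*(-4 + B*0)/2 = 3*(-4 + 0)/2 = (3/2)*(-4) = -6)
(M(T(5, -2), -10) - 87)*(9/(-9) + 60/(-29)) = (-6*(-10) - 87)*(9/(-9) + 60/(-29)) = (60 - 87)*(9*(-⅑) + 60*(-1/29)) = -27*(-1 - 60/29) = -27*(-89/29) = 2403/29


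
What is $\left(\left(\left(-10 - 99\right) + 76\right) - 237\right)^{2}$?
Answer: $72900$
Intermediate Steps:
$\left(\left(\left(-10 - 99\right) + 76\right) - 237\right)^{2} = \left(\left(-109 + 76\right) - 237\right)^{2} = \left(-33 - 237\right)^{2} = \left(-270\right)^{2} = 72900$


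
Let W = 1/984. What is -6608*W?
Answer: -826/123 ≈ -6.7154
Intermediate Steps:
W = 1/984 ≈ 0.0010163
-6608*W = -6608*1/984 = -826/123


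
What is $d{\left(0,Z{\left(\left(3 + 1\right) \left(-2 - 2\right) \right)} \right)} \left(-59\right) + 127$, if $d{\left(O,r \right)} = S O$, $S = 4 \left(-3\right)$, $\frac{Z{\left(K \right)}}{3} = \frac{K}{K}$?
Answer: $127$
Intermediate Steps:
$Z{\left(K \right)} = 3$ ($Z{\left(K \right)} = 3 \frac{K}{K} = 3 \cdot 1 = 3$)
$S = -12$
$d{\left(O,r \right)} = - 12 O$
$d{\left(0,Z{\left(\left(3 + 1\right) \left(-2 - 2\right) \right)} \right)} \left(-59\right) + 127 = \left(-12\right) 0 \left(-59\right) + 127 = 0 \left(-59\right) + 127 = 0 + 127 = 127$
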